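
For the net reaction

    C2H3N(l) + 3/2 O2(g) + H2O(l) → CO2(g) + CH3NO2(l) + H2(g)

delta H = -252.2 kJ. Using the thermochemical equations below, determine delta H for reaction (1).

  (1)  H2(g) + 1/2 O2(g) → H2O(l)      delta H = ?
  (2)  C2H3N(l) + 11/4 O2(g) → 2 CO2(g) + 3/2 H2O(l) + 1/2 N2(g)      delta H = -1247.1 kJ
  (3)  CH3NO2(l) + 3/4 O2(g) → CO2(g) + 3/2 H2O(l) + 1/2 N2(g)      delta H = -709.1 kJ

(1) reversed (reverse to put H2(g) on the product side): contributes −x
(2) as written (C2H3N(l) already on the reactant side): -1247.1 kJ
(3) reversed (CH3NO2(l) must end up as a product): +709.1 kJ
-252.2 = (-1247.1) + (+709.1) − x
x = (-252.2 − (-538.0)) / (-1) = -285.8 kJ

delta H = -285.8 kJ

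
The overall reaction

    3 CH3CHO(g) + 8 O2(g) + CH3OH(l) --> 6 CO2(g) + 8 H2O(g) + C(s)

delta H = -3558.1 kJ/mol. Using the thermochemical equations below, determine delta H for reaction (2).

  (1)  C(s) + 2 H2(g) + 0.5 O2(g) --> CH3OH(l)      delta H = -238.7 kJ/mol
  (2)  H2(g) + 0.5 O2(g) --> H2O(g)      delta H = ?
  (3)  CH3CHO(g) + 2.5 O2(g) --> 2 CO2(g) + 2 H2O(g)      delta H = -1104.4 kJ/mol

(1) reversed: +238.7 kJ/mol
(2) × 2: contributes 2·x
(3) × 3: (3)·(-1104.4) = -3313.2 kJ/mol
-3558.1 = (+238.7) + (-3313.2) + 2·x
x = (-3558.1 − (-3074.5)) / (2) = -241.8 kJ/mol

delta H = -241.8 kJ/mol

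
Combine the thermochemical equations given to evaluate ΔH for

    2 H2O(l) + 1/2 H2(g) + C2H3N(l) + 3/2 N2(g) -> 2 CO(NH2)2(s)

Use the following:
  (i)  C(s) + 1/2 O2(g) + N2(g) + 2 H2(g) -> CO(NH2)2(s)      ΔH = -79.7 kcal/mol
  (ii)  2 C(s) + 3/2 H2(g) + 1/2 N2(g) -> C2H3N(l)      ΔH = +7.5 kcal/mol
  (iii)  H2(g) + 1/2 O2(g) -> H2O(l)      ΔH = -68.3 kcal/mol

(i) × 2 (scale by 2 for the 2 CO(NH2)2(s)): (2)·(-79.7) = -159.4 kcal/mol
(ii) reversed (C2H3N(l) must end up as a reactant): -7.5 kcal/mol
(iii) reversed and × 2 (H2O(l) must end up as a reactant; ×2 to match 2 H2O(l) in the target): (-2)·(-68.3) = +136.6 kcal/mol
Summing the manipulated equations, ΔH = (2)·(-79.7) + (-1)·(+7.5) + (-2)·(-68.3) = -30.3 kcal/mol

ΔH = -30.3 kcal/mol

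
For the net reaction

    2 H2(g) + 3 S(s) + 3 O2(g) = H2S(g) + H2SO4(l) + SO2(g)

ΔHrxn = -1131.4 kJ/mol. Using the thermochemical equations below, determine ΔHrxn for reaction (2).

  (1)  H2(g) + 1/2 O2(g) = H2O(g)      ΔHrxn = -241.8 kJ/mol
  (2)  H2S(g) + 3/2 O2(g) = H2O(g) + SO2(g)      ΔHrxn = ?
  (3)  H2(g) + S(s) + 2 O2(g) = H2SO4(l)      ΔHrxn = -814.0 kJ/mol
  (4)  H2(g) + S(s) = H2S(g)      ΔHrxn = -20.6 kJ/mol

ΔHrxn = -518.0 kJ/mol

(1) reversed: +241.8 kJ/mol
(2) as written (SO2(g) already on the product side): contributes x
(3) as written (H2SO4(l) already on the product side): -814.0 kJ/mol
(4) × 2: (2)·(-20.6) = -41.2 kJ/mol
-1131.4 = (+241.8) + (-814.0) + (-41.2) + x
x = (-1131.4 − (-613.4)) / (1) = -518.0 kJ/mol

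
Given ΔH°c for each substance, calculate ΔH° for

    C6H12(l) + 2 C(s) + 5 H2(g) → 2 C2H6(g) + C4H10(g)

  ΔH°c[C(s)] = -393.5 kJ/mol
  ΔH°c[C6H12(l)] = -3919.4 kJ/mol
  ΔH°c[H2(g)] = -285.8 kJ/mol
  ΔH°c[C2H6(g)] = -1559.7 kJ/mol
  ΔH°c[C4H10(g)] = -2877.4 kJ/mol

ΔH° = -138.6 kJ/mol

Using ΔH = Σ nΔHc°(reactants) − Σ nΔHc°(products):
= [1·(-3919.4) + 2·(-393.5) + 5·(-285.8)] − [2·(-1559.7) + 1·(-2877.4)]
= -138.6 kJ/mol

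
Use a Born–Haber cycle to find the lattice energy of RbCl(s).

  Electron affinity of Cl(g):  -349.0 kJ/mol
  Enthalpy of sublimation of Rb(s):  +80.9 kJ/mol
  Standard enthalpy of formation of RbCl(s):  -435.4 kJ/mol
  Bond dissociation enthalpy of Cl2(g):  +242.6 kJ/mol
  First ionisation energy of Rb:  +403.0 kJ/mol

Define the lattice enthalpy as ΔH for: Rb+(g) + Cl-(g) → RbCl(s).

ΔHf° = 1·ΔHsub + 1·(ΣIE) + 1/2·D(Cl2) + 1·EA + U
-435.4 = 1·(+80.9) + 1·(+403.0) + 1/2·(+242.6) + 1·(-349.0) + U
U = -435.4 − (+256.2) = -691.6 kJ/mol

U = -691.6 kJ/mol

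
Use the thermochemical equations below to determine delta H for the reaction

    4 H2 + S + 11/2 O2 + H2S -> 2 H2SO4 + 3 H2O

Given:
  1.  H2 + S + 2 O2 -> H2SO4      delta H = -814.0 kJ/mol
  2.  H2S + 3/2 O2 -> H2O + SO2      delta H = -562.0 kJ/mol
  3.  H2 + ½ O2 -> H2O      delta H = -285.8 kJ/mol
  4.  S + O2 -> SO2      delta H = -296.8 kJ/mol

delta H = -2464.8 kJ/mol

eq. 1 × 2: (2)·(-814.0) = -1628.0 kJ/mol
eq. 2 as written: -562.0 kJ/mol
eq. 3 × 2: (2)·(-285.8) = -571.6 kJ/mol
eq. 4 reversed: +296.8 kJ/mol
delta H = (2)·(-814.0) + (1)·(-562.0) + (2)·(-285.8) + (-1)·(-296.8) = -2464.8 kJ/mol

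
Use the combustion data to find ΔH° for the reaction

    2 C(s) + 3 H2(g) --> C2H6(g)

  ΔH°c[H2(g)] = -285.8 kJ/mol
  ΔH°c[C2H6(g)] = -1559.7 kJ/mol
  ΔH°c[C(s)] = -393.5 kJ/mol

ΔH° = -84.7 kJ/mol

With combustion enthalpies, reactants minus products:
= [2·(-393.5) + 3·(-285.8)] − [1·(-1559.7)]
= -84.7 kJ/mol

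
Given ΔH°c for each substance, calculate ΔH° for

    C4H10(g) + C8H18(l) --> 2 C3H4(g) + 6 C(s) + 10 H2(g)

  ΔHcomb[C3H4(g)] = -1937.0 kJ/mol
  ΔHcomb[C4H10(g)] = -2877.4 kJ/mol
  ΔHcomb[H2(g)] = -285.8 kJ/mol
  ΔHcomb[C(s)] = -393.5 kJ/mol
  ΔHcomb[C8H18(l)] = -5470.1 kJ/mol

ΔH° = 745.5 kJ/mol

Using ΔH = Σ nΔHc°(reactants) − Σ nΔHc°(products):
= [1·(-2877.4) + 1·(-5470.1)] − [2·(-1937.0) + 6·(-393.5) + 10·(-285.8)]
= 745.5 kJ/mol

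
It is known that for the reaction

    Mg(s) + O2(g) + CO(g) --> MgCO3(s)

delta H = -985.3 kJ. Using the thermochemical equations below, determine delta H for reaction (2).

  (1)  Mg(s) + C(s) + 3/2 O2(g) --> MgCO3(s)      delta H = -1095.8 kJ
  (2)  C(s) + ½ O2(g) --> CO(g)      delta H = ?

delta H = -110.5 kJ

(1) as written (MgCO3(s) already on the product side): -1095.8 kJ
(2) reversed (CO(g) must end up as a reactant): contributes −x
-985.3 = (-1095.8) − x
x = (-985.3 − (-1095.8)) / (-1) = -110.5 kJ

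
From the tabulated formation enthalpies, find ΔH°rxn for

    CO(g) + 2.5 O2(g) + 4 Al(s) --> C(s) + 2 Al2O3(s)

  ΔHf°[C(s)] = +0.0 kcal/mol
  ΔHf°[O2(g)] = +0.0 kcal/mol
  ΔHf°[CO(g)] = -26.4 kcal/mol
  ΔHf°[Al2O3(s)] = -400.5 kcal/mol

ΔH°rxn = -774.6 kcal/mol

Products: 1·(+0.0) + 2·(-400.5) = -801.0
Reactants: 1·(-26.4) + 5/2·(+0.0) + 4·(+0.0) = -26.4
ΔH°rxn = (-801.0) − (-26.4) = -774.6 kcal/mol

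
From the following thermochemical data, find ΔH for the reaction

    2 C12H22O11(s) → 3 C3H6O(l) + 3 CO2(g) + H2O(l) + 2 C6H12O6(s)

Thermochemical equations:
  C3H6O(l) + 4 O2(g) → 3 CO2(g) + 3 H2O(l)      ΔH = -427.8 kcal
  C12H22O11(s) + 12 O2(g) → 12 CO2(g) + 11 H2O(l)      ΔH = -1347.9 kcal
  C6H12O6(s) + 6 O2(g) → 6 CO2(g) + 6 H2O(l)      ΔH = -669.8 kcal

ΔH = -72.8 kcal

equation 1 reversed and × 3 (C3H6O(l) must end up as a product; scale by 3 for the 3 C3H6O(l)): (-3)·(-427.8) = +1283.4 kcal
equation 2 × 2 (scale by 2 for the 2 C12H22O11(s)): (2)·(-1347.9) = -2695.8 kcal
equation 3 reversed and × 2 (reverse to put C6H12O6(s) on the product side; ×2 to match 2 C6H12O6(s) in the target): (-2)·(-669.8) = +1339.6 kcal
ΔH = (+1283.4) + (-2695.8) + (+1339.6) = -72.8 kcal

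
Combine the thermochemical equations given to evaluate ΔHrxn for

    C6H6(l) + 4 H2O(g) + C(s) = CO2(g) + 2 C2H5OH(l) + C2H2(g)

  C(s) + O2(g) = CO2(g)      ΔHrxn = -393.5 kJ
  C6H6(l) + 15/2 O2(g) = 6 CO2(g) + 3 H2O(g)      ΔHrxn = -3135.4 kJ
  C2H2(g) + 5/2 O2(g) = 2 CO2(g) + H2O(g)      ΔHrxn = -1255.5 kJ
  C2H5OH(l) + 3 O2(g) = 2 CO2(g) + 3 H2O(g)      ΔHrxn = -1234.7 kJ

equation 1 as written (C(s) already on the reactant side): -393.5 kJ
equation 2 as written (C6H6(l) already on the reactant side): -3135.4 kJ
equation 3 reversed (reverse to put C2H2(g) on the product side): +1255.5 kJ
equation 4 reversed and × 2 (C2H5OH(l) must end up as a product; ×2 to match 2 C2H5OH(l) in the target): (-2)·(-1234.7) = +2469.4 kJ
ΔHrxn = (1)·(-393.5) + (1)·(-3135.4) + (-1)·(-1255.5) + (-2)·(-1234.7) = 196.0 kJ

ΔHrxn = 196.0 kJ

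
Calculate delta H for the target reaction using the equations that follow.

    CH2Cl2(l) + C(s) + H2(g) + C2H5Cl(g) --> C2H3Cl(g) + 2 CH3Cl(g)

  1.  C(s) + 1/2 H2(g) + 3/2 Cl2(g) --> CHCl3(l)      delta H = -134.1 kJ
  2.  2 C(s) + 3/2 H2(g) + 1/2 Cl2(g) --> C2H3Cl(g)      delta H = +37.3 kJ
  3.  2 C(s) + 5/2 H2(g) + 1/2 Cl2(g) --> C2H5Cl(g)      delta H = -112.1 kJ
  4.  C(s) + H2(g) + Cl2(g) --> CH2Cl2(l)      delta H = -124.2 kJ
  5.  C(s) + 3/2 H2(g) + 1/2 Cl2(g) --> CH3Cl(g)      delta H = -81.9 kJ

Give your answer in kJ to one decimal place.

eq. 1: not needed (CHCl3(l) appears nowhere else).
eq. 2 as written (C2H3Cl(g) already on the product side): +37.3 kJ
eq. 3 reversed (reverse to put C2H5Cl(g) on the reactant side): +112.1 kJ
eq. 4 reversed (reverse to put CH2Cl2(l) on the reactant side): +124.2 kJ
eq. 5 × 2 (scale by 2 for the 2 CH3Cl(g)): (2)·(-81.9) = -163.8 kJ
delta H = (+37.3) + (+112.1) + (+124.2) + (-163.8) = 109.8 kJ

delta H = 109.8 kJ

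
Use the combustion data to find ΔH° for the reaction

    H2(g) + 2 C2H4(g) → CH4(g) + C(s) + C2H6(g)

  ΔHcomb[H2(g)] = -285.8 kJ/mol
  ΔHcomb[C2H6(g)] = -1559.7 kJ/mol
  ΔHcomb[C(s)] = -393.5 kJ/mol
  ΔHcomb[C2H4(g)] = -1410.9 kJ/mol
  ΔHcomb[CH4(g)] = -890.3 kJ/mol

Using ΔH = Σ nΔHc°(reactants) − Σ nΔHc°(products):
= [1·(-285.8) + 2·(-1410.9)] − [1·(-890.3) + 1·(-393.5) + 1·(-1559.7)]
= -264.1 kJ/mol

ΔH° = -264.1 kJ/mol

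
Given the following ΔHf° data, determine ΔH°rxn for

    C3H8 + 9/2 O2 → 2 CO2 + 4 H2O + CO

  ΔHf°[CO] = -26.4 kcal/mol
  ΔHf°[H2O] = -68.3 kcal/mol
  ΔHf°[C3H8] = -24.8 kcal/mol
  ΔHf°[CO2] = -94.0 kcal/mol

Products: 2·(-94.0) + 4·(-68.3) + 1·(-26.4) = -487.6
Reactants: 1·(-24.8) + 9/2·(+0.0) = -24.8
ΔH°rxn = (-487.6) − (-24.8) = -462.8 kcal/mol

ΔH°rxn = -462.8 kcal/mol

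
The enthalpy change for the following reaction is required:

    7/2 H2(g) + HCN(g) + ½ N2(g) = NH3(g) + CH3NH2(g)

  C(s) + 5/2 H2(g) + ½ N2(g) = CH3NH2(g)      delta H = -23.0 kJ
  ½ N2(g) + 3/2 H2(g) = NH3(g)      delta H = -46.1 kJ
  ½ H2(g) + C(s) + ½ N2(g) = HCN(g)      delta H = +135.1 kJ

delta H = -204.2 kJ

equation 1 as written (CH3NH2(g) already on the product side): -23.0 kJ
equation 2 as written (NH3(g) already on the product side): -46.1 kJ
equation 3 reversed (HCN(g) must end up as a reactant): -135.1 kJ
Combining the equations, delta H = (-23.0) + (-46.1) + (-135.1) = -204.2 kJ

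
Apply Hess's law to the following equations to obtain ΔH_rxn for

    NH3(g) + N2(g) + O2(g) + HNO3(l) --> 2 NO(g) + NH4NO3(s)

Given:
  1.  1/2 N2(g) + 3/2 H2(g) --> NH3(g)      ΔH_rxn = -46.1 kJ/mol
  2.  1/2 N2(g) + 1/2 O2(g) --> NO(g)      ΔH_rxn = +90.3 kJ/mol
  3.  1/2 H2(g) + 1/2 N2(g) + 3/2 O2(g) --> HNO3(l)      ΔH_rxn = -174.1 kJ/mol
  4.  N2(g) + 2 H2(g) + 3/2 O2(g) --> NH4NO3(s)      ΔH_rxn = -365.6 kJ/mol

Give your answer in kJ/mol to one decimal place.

ΔH_rxn = 35.2 kJ/mol

eq. 1 reversed (reverse to put NH3(g) on the reactant side): +46.1 kJ/mol
eq. 2 × 2 (scale by 2 for the 2 NO(g)): (2)·(+90.3) = +180.6 kJ/mol
eq. 3 reversed (HNO3(l) must end up as a reactant): +174.1 kJ/mol
eq. 4 as written (NH4NO3(s) already on the product side): -365.6 kJ/mol
Combining the equations, ΔH_rxn = (+46.1) + (+180.6) + (+174.1) + (-365.6) = 35.2 kJ/mol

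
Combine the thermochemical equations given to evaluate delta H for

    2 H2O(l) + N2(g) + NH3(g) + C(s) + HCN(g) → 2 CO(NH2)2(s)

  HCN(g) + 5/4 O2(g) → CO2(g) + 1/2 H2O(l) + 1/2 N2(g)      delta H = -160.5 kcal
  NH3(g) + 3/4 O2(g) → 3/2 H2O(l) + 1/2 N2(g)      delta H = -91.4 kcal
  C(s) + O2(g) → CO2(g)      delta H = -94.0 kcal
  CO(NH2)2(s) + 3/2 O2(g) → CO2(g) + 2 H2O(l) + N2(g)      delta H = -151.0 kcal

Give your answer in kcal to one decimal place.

equation 1 as written (HCN(g) already on the reactant side): -160.5 kcal
equation 2 as written (NH3(g) already on the reactant side): -91.4 kcal
equation 3 as written (C(s) already on the reactant side): -94.0 kcal
equation 4 reversed and × 2 (reverse to put CO(NH2)2(s) on the product side; ×2 to match 2 CO(NH2)2(s) in the target): (-2)·(-151.0) = +302.0 kcal
delta H = (1)·(-160.5) + (1)·(-91.4) + (1)·(-94.0) + (-2)·(-151.0) = -43.9 kcal

delta H = -43.9 kcal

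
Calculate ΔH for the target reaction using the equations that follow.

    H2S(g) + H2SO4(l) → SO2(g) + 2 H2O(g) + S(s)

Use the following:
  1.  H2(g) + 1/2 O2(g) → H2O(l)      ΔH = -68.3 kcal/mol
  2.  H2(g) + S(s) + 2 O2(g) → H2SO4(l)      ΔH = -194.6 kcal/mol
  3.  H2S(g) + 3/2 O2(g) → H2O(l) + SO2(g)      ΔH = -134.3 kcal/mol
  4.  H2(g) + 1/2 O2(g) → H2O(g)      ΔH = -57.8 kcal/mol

eq. 1 reversed: +68.3 kcal/mol
eq. 2 reversed: +194.6 kcal/mol
eq. 3 as written: -134.3 kcal/mol
eq. 4 × 2: (2)·(-57.8) = -115.6 kcal/mol
ΔH = (+68.3) + (+194.6) + (-134.3) + (-115.6) = 13.0 kcal/mol

ΔH = 13.0 kcal/mol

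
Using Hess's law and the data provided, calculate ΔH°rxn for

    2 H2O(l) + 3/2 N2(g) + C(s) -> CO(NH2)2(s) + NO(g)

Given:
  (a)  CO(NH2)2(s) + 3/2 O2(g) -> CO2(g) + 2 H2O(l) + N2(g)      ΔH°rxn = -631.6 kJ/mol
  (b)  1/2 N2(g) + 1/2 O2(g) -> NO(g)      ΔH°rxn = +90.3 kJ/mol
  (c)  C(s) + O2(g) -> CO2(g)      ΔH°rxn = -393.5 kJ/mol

ΔH°rxn = 328.4 kJ/mol

(a) reversed: +631.6 kJ/mol
(b) as written: +90.3 kJ/mol
(c) as written: -393.5 kJ/mol
Since enthalpy is a state function, ΔH°rxn = (-1)·(-631.6) + (1)·(+90.3) + (1)·(-393.5) = 328.4 kJ/mol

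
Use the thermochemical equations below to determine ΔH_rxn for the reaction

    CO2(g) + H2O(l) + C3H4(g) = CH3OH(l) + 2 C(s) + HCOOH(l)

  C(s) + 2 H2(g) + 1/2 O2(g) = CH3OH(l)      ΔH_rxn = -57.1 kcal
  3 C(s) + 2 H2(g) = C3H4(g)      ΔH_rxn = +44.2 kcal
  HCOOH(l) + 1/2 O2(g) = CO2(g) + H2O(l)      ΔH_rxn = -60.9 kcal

ΔH_rxn = -40.4 kcal

equation 1 as written (CH3OH(l) already on the product side): -57.1 kcal
equation 2 reversed (reverse to put C3H4(g) on the reactant side): -44.2 kcal
equation 3 reversed (reverse to put HCOOH(l) on the product side): +60.9 kcal
ΔH_rxn = (-57.1) + (-44.2) + (+60.9) = -40.4 kcal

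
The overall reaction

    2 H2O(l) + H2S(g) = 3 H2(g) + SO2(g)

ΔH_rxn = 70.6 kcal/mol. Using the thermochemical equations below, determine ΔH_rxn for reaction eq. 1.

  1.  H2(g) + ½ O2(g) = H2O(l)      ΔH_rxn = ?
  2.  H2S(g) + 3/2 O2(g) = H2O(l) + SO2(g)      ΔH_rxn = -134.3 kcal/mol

eq. 1 reversed and × 3 (reverse to put H2(g) on the product side; ×3 to match 3 H2(g) in the target): contributes −3·x
eq. 2 as written (H2S(g) already on the reactant side): -134.3 kcal/mol
+70.6 = (-134.3) − 3·x
x = (+70.6 − (-134.3)) / (-3) = -68.3 kcal/mol

ΔH_rxn = -68.3 kcal/mol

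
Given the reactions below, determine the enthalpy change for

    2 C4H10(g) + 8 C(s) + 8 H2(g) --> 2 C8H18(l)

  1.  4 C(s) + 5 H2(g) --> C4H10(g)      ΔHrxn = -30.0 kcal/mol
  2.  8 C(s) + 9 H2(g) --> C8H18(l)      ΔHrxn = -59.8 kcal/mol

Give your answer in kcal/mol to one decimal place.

ΔHrxn = -59.6 kcal/mol

eq. 1 reversed and × 2 (reverse to put C4H10(g) on the reactant side; scale by 2 for the 2 C4H10(g)): (-2)·(-30.0) = +60.0 kcal/mol
eq. 2 × 2 (×2 to match 2 C8H18(l) in the target): (2)·(-59.8) = -119.6 kcal/mol
Since enthalpy is a state function, ΔHrxn = (+60.0) + (-119.6) = -59.6 kcal/mol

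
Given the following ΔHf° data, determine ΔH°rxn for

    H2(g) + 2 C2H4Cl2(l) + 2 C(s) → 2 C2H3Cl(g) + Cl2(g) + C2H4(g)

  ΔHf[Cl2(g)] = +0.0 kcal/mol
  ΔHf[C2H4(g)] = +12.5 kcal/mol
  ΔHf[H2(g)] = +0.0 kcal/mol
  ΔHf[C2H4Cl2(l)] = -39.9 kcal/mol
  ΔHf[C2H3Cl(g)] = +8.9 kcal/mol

ΔH°rxn = 110.1 kcal/mol

ΔH°rxn = Σ nΔHf°(products) − Σ nΔHf°(reactants).
Products: 2·(+8.9) + 1·(+0.0) + 1·(+12.5) = +30.3
Reactants: 1·(+0.0) + 2·(-39.9) + 2·(+0.0) = -79.8
ΔH°rxn = (+30.3) − (-79.8) = 110.1 kcal/mol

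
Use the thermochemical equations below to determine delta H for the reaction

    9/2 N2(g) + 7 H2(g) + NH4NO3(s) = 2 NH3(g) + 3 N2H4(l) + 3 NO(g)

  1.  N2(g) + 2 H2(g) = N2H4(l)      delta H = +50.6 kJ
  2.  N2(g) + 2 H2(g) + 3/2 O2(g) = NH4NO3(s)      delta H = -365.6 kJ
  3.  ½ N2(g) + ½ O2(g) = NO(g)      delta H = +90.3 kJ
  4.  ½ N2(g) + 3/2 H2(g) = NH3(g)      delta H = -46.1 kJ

delta H = 696.1 kJ

eq. 1 × 3 (scale by 3 for the 3 N2H4(l)): (3)·(+50.6) = +151.8 kJ
eq. 2 reversed (NH4NO3(s) must end up as a reactant): +365.6 kJ
eq. 3 × 3 (×3 to match 3 NO(g) in the target): (3)·(+90.3) = +270.9 kJ
eq. 4 × 2 (×2 to match 2 NH3(g) in the target): (2)·(-46.1) = -92.2 kJ
By Hess's law, delta H = (+151.8) + (+365.6) + (+270.9) + (-92.2) = 696.1 kJ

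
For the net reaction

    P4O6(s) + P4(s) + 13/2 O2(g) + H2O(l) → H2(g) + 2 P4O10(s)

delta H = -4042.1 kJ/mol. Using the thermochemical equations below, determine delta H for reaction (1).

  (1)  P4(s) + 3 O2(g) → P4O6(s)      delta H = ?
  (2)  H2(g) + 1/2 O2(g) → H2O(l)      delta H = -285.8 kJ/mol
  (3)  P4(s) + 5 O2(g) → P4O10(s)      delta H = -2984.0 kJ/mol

(1) reversed (reverse to put P4O6(s) on the reactant side): contributes −x
(2) reversed (H2O(l) must end up as a reactant): +285.8 kJ/mol
(3) × 2 (×2 to match 2 P4O10(s) in the target): (2)·(-2984.0) = -5968.0 kJ/mol
-4042.1 = (+285.8) + (-5968.0) − x
x = (-4042.1 − (-5682.2)) / (-1) = -1640.1 kJ/mol

delta H = -1640.1 kJ/mol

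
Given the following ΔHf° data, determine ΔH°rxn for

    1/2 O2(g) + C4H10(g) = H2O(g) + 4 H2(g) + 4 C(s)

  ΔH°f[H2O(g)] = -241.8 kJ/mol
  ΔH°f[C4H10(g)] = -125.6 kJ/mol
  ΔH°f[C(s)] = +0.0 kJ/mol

ΔH°rxn = -116.2 kJ/mol

Products: 1·(-241.8) + 4·(+0.0) + 4·(+0.0) = -241.8
Reactants: 1/2·(+0.0) + 1·(-125.6) = -125.6
ΔH°rxn = (-241.8) − (-125.6) = -116.2 kJ/mol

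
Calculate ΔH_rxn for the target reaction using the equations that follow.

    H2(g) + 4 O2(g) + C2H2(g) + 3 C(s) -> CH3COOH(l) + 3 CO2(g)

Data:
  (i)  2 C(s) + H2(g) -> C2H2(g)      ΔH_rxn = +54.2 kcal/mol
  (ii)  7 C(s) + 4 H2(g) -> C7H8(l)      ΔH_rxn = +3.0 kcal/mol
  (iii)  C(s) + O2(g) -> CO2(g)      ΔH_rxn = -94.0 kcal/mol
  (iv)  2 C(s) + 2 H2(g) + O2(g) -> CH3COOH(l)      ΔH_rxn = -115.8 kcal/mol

(i) reversed: -54.2 kcal/mol
(ii): not needed.
(iii) × 3: (3)·(-94.0) = -282.0 kcal/mol
(iv) as written: -115.8 kcal/mol
Summing the manipulated equations, ΔH_rxn = (-1)·(+54.2) + (3)·(-94.0) + (1)·(-115.8) = -452.0 kcal/mol

ΔH_rxn = -452.0 kcal/mol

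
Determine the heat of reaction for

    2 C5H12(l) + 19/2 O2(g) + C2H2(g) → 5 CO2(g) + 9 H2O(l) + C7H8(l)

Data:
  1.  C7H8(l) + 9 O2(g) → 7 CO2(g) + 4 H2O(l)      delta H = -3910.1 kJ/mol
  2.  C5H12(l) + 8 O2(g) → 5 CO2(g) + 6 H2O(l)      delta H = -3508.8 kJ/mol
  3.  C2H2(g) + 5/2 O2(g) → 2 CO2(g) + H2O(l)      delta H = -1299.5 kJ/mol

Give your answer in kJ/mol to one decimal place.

eq. 1 reversed: +3910.1 kJ/mol
eq. 2 × 2: (2)·(-3508.8) = -7017.6 kJ/mol
eq. 3 as written: -1299.5 kJ/mol
Combining the equations, delta H = (+3910.1) + (-7017.6) + (-1299.5) = -4407.0 kJ/mol

delta H = -4407.0 kJ/mol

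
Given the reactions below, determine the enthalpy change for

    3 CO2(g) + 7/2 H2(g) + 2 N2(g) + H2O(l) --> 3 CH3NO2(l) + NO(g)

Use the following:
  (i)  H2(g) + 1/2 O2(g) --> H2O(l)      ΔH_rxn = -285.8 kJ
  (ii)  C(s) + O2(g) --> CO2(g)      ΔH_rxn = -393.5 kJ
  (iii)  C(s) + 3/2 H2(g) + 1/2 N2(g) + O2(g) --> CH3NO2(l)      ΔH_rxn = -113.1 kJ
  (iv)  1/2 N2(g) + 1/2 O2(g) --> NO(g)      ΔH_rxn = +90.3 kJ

ΔH_rxn = 1217.3 kJ

(i) reversed: +285.8 kJ
(ii) reversed and × 3: (-3)·(-393.5) = +1180.5 kJ
(iii) × 3: (3)·(-113.1) = -339.3 kJ
(iv) as written: +90.3 kJ
ΔH_rxn = (+285.8) + (+1180.5) + (-339.3) + (+90.3) = 1217.3 kJ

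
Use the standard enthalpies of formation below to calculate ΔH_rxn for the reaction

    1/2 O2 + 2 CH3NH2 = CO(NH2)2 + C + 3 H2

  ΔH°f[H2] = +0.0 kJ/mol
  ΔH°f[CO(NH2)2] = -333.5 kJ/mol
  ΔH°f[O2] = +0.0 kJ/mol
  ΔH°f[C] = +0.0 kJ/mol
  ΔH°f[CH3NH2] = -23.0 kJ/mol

ΔH°rxn = Σ nΔHf°(products) − Σ nΔHf°(reactants).
Products: 1·(-333.5) + 1·(+0.0) + 3·(+0.0) = -333.5
Reactants: 1/2·(+0.0) + 2·(-23.0) = -46.0
ΔH_rxn = (-333.5) − (-46.0) = -287.5 kJ/mol

ΔH_rxn = -287.5 kJ/mol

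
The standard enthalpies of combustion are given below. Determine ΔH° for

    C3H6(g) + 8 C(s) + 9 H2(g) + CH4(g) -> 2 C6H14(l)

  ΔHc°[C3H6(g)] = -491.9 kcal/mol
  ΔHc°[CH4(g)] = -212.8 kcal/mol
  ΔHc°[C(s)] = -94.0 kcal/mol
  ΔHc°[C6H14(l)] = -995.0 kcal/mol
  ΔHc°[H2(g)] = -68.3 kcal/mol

Using ΔH = Σ nΔHc°(reactants) − Σ nΔHc°(products):
= [1·(-491.9) + 8·(-94.0) + 9·(-68.3) + 1·(-212.8)] − [2·(-995.0)]
= -81.4 kcal/mol

ΔH° = -81.4 kcal/mol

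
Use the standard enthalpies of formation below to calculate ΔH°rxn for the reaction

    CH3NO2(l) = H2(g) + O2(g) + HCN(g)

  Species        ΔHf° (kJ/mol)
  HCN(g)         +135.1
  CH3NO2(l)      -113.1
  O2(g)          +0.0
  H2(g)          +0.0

ΔH°rxn = Σ nΔHf°(products) − Σ nΔHf°(reactants).
Products: 1·(+0.0) + 1·(+0.0) + 1·(+135.1) = +135.1
Reactants: 1·(-113.1) = -113.1
ΔH°rxn = (+135.1) − (-113.1) = 248.2 kJ/mol

ΔH°rxn = 248.2 kJ/mol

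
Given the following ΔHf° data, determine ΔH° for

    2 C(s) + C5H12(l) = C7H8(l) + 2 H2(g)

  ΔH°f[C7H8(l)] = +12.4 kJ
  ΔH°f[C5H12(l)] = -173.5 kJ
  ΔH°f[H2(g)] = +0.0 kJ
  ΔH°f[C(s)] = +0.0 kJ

ΔH° = 185.9 kJ

Products: 1·(+12.4) + 2·(+0.0) = +12.4
Reactants: 2·(+0.0) + 1·(-173.5) = -173.5
ΔH° = (+12.4) − (-173.5) = 185.9 kJ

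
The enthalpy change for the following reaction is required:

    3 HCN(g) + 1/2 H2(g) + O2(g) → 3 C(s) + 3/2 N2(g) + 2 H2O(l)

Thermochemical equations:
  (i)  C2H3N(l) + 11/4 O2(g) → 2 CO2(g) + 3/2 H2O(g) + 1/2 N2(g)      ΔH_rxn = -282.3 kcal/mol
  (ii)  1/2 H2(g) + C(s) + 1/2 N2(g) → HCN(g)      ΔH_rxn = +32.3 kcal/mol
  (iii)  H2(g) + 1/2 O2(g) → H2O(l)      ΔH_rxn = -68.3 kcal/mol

(i): not needed (C2H3N(l) appears nowhere else).
(ii) reversed and × 3 (HCN(g) must end up as a reactant; ×3 to match 3 HCN(g) in the target): (-3)·(+32.3) = -96.9 kcal/mol
(iii) × 2 (×2 to match 2 H2O(l) in the target): (2)·(-68.3) = -136.6 kcal/mol
Since enthalpy is a state function, ΔH_rxn = (-96.9) + (-136.6) = -233.5 kcal/mol

ΔH_rxn = -233.5 kcal/mol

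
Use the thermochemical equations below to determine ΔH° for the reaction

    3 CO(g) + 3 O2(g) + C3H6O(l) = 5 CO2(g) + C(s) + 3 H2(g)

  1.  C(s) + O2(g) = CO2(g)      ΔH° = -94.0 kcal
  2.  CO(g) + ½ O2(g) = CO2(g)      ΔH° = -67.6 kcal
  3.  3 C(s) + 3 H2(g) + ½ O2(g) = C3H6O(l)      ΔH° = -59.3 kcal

ΔH° = -331.5 kcal

eq. 1 × 2: (2)·(-94.0) = -188.0 kcal
eq. 2 × 3: (3)·(-67.6) = -202.8 kcal
eq. 3 reversed: +59.3 kcal
Since enthalpy is a state function, ΔH° = (-188.0) + (-202.8) + (+59.3) = -331.5 kcal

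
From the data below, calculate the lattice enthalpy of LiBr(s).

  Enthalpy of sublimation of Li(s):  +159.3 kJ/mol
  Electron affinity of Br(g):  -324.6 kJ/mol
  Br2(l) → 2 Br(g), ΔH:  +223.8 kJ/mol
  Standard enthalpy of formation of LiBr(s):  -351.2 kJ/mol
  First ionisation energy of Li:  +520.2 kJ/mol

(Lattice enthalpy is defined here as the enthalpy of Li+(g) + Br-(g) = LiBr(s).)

ΔHf° = 1·ΔHsub + 1·(ΣIE) + 1/2·D(Br2) + 1·EA + U
-351.2 = 1·(+159.3) + 1·(+520.2) + 1/2·(+223.8) + 1·(-324.6) + U
U = -351.2 − (+466.8) = -818.0 kJ/mol

U = -818.0 kJ/mol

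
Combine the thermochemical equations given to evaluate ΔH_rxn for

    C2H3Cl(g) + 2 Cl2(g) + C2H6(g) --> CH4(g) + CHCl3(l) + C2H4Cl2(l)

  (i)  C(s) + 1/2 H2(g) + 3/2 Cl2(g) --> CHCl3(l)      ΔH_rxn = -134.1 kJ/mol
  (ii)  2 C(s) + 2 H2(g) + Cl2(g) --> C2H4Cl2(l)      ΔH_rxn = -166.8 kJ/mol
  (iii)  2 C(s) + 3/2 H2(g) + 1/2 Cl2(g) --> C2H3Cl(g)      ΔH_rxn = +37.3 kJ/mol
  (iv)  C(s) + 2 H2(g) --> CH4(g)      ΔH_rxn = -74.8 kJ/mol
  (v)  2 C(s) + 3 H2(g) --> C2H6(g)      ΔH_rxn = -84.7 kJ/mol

(i) as written (CHCl3(l) already on the product side): -134.1 kJ/mol
(ii) as written (C2H4Cl2(l) already on the product side): -166.8 kJ/mol
(iii) reversed (reverse to put C2H3Cl(g) on the reactant side): -37.3 kJ/mol
(iv) as written (CH4(g) already on the product side): -74.8 kJ/mol
(v) reversed (C2H6(g) must end up as a reactant): +84.7 kJ/mol
Summing the manipulated equations, ΔH_rxn = (-134.1) + (-166.8) + (-37.3) + (-74.8) + (+84.7) = -328.3 kJ/mol

ΔH_rxn = -328.3 kJ/mol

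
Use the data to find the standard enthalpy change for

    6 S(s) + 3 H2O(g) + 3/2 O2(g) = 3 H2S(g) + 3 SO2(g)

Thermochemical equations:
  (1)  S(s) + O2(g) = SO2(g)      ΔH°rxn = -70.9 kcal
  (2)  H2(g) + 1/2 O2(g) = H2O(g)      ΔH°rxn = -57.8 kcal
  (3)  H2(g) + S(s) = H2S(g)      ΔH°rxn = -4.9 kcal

ΔH°rxn = -54.0 kcal

(1) × 3: (3)·(-70.9) = -212.7 kcal
(2) reversed and × 3: (-3)·(-57.8) = +173.4 kcal
(3) × 3: (3)·(-4.9) = -14.7 kcal
ΔH°rxn = (-212.7) + (+173.4) + (-14.7) = -54.0 kcal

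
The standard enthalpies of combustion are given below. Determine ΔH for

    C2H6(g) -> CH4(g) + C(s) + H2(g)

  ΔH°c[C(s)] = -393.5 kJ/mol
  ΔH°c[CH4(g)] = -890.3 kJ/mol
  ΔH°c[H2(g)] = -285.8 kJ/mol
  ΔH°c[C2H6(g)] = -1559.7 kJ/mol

ΔH = 9.9 kJ/mol

With combustion enthalpies, reactants minus products:
= [1·(-1559.7)] − [1·(-890.3) + 1·(-393.5) + 1·(-285.8)]
= 9.9 kJ/mol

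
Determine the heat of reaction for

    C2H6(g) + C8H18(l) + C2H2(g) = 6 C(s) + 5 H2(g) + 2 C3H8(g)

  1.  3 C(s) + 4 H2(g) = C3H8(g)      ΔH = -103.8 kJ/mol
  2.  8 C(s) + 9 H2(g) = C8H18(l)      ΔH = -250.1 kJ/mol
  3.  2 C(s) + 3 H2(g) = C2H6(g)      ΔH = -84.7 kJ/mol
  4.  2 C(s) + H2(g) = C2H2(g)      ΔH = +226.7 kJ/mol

eq. 1 × 2 (scale by 2 for the 2 C3H8(g)): (2)·(-103.8) = -207.6 kJ/mol
eq. 2 reversed (C8H18(l) must end up as a reactant): +250.1 kJ/mol
eq. 3 reversed (reverse to put C2H6(g) on the reactant side): +84.7 kJ/mol
eq. 4 reversed (C2H2(g) must end up as a reactant): -226.7 kJ/mol
Combining the equations, ΔH = (2)·(-103.8) + (-1)·(-250.1) + (-1)·(-84.7) + (-1)·(+226.7) = -99.5 kJ/mol

ΔH = -99.5 kJ/mol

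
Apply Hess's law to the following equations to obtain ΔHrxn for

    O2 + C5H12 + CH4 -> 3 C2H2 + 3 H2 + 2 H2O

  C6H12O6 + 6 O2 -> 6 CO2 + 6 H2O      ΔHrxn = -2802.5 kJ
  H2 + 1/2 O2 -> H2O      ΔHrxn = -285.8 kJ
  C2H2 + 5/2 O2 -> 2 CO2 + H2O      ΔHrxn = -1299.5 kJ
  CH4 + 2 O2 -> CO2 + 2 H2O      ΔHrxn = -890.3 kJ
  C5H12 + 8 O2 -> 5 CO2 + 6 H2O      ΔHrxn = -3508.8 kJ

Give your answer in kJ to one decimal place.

ΔHrxn = 356.8 kJ

equation 1: not needed (C6H12O6 appears nowhere else).
equation 2 reversed and × 3 (reverse to put H2 on the product side; scale by 3 for the 3 H2): (-3)·(-285.8) = +857.4 kJ
equation 3 reversed and × 3 (reverse to put C2H2 on the product side; scale by 3 for the 3 C2H2): (-3)·(-1299.5) = +3898.5 kJ
equation 4 as written (CH4 already on the reactant side): -890.3 kJ
equation 5 as written (C5H12 already on the reactant side): -3508.8 kJ
By Hess's law, ΔHrxn = (+857.4) + (+3898.5) + (-890.3) + (-3508.8) = 356.8 kJ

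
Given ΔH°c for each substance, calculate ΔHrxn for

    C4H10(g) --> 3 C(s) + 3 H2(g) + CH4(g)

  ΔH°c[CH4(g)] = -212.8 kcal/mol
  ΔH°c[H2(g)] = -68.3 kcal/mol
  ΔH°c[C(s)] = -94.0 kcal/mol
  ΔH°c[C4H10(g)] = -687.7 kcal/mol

ΔHrxn = 12.0 kcal/mol

Using ΔH = Σ nΔHc°(reactants) − Σ nΔHc°(products):
= [1·(-687.7)] − [3·(-94.0) + 3·(-68.3) + 1·(-212.8)]
= 12.0 kcal/mol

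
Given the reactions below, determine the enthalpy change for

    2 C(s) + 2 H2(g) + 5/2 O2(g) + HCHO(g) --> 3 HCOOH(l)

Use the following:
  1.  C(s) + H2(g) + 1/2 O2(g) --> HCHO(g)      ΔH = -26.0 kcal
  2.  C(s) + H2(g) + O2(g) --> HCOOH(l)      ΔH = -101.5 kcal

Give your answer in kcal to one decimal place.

eq. 1 reversed: +26.0 kcal
eq. 2 × 3: (3)·(-101.5) = -304.5 kcal
Since enthalpy is a state function, ΔH = (+26.0) + (-304.5) = -278.5 kcal

ΔH = -278.5 kcal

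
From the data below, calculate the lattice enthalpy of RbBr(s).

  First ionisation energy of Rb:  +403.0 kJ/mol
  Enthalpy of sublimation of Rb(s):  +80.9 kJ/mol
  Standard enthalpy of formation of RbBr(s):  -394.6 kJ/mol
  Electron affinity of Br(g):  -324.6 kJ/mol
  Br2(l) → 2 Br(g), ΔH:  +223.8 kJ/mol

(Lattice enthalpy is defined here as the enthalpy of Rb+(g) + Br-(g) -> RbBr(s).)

ΔHf° = 1·ΔHsub + 1·(ΣIE) + 1/2·D(Br2) + 1·EA + U
-394.6 = 1·(+80.9) + 1·(+403.0) + 1/2·(+223.8) + 1·(-324.6) + U
U = -394.6 − (+271.2) = -665.8 kJ/mol

U = -665.8 kJ/mol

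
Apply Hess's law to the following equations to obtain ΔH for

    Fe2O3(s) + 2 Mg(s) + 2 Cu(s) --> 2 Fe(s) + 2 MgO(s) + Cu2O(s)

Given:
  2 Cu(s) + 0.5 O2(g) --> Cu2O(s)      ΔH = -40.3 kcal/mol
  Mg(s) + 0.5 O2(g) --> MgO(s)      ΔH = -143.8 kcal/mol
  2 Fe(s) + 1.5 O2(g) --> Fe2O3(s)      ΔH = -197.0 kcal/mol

ΔH = -130.9 kcal/mol

equation 1 as written: -40.3 kcal/mol
equation 2 × 2: (2)·(-143.8) = -287.6 kcal/mol
equation 3 reversed: +197.0 kcal/mol
ΔH = (1)·(-40.3) + (2)·(-143.8) + (-1)·(-197.0) = -130.9 kcal/mol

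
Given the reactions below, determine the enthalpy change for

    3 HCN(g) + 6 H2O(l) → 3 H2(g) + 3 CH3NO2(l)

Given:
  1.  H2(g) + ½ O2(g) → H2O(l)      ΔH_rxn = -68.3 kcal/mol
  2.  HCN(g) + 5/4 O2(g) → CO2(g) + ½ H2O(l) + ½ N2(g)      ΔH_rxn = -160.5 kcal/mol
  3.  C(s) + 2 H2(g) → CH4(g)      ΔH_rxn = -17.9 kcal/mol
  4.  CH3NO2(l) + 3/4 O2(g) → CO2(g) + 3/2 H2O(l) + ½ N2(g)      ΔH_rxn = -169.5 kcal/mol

ΔH_rxn = 231.9 kcal/mol

eq. 1 reversed and × 3: (-3)·(-68.3) = +204.9 kcal/mol
eq. 2 × 3 (scale by 3 for the 3 HCN(g)): (3)·(-160.5) = -481.5 kcal/mol
eq. 3: not needed (C(s) appears nowhere else).
eq. 4 reversed and × 3 (reverse to put CH3NO2(l) on the product side; ×3 to match 3 CH3NO2(l) in the target): (-3)·(-169.5) = +508.5 kcal/mol
By Hess's law, ΔH_rxn = (-3)·(-68.3) + (3)·(-160.5) + (-3)·(-169.5) = 231.9 kcal/mol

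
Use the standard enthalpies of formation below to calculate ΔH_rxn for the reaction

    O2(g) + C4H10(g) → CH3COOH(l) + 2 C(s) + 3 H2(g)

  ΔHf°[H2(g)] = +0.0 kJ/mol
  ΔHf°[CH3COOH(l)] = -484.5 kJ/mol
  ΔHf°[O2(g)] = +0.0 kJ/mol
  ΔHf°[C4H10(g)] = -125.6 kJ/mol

ΔH_rxn = -358.9 kJ/mol

Products: 1·(-484.5) + 2·(+0.0) + 3·(+0.0) = -484.5
Reactants: 1·(+0.0) + 1·(-125.6) = -125.6
ΔH_rxn = (-484.5) − (-125.6) = -358.9 kJ/mol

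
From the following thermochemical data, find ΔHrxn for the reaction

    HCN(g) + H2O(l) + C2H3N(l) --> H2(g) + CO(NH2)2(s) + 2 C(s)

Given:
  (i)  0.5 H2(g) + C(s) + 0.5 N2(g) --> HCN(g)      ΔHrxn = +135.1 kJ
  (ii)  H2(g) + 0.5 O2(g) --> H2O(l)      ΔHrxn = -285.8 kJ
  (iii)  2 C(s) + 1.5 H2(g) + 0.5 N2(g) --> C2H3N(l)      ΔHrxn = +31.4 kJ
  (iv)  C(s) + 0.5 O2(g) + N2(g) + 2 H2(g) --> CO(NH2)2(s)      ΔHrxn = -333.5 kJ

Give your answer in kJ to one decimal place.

ΔHrxn = -214.2 kJ

(i) reversed: -135.1 kJ
(ii) reversed: +285.8 kJ
(iii) reversed: -31.4 kJ
(iv) as written: -333.5 kJ
ΔHrxn = (-1)·(+135.1) + (-1)·(-285.8) + (-1)·(+31.4) + (1)·(-333.5) = -214.2 kJ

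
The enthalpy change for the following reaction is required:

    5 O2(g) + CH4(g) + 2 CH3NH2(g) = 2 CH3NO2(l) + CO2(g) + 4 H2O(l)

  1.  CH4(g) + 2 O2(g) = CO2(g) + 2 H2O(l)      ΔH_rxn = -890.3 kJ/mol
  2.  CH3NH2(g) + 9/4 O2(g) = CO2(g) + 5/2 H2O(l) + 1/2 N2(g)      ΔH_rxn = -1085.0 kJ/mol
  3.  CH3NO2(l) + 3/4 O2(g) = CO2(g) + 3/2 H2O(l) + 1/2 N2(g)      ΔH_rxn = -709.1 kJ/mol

ΔH_rxn = -1642.1 kJ/mol

eq. 1 as written (CH4(g) already on the reactant side): -890.3 kJ/mol
eq. 2 × 2 (×2 to match 2 CH3NH2(g) in the target): (2)·(-1085.0) = -2170.0 kJ/mol
eq. 3 reversed and × 2 (reverse to put CH3NO2(l) on the product side; scale by 2 for the 2 CH3NO2(l)): (-2)·(-709.1) = +1418.2 kJ/mol
ΔH_rxn = (-890.3) + (-2170.0) + (+1418.2) = -1642.1 kJ/mol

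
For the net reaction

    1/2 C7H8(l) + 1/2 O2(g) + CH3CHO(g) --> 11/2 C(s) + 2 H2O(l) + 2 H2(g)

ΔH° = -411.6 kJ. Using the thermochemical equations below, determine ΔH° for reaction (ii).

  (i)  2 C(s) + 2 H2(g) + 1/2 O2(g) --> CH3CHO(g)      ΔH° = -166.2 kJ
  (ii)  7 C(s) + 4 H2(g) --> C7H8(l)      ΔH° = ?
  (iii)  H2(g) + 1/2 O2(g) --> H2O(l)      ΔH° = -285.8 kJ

ΔH° = 12.4 kJ

(i) reversed (CH3CHO(g) must end up as a reactant): +166.2 kJ
(ii) reversed and × 1/2 (C7H8(l) must end up as a reactant; scale by 1/2 for the 1/2 C7H8(l)): contributes −1/2·x
(iii) × 2 (scale by 2 for the 2 H2O(l)): (2)·(-285.8) = -571.6 kJ
-411.6 = (+166.2) + (-571.6) − 1/2·x
x = (-411.6 − (-405.4)) / (-1/2) = 12.4 kJ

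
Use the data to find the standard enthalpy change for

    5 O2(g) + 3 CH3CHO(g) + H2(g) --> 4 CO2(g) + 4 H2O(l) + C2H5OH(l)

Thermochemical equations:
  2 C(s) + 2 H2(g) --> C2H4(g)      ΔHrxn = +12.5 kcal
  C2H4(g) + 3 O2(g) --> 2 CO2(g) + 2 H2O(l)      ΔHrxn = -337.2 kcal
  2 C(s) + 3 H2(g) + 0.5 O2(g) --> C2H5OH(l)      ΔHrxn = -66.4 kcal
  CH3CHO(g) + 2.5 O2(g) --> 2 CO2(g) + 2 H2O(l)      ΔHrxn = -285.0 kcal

equation 1 reversed: -12.5 kcal
equation 2 reversed: +337.2 kcal
equation 3 as written (C2H5OH(l) already on the product side): -66.4 kcal
equation 4 × 3 (scale by 3 for the 3 CH3CHO(g)): (3)·(-285.0) = -855.0 kcal
Summing the manipulated equations, ΔHrxn = (-1)·(+12.5) + (-1)·(-337.2) + (1)·(-66.4) + (3)·(-285.0) = -596.7 kcal

ΔHrxn = -596.7 kcal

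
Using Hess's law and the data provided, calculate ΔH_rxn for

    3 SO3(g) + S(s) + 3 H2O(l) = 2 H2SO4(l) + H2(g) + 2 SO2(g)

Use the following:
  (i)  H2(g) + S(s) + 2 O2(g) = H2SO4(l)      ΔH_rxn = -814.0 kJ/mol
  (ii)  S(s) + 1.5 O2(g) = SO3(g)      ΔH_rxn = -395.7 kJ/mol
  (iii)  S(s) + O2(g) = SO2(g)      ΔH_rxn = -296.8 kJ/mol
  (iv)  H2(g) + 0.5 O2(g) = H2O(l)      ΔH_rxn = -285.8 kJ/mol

(i) × 2 (scale by 2 for the 2 H2SO4(l)): (2)·(-814.0) = -1628.0 kJ/mol
(ii) reversed and × 3 (SO3(g) must end up as a reactant; ×3 to match 3 SO3(g) in the target): (-3)·(-395.7) = +1187.1 kJ/mol
(iii) × 2 (×2 to match 2 SO2(g) in the target): (2)·(-296.8) = -593.6 kJ/mol
(iv) reversed and × 3 (H2O(l) must end up as a reactant; ×3 to match 3 H2O(l) in the target): (-3)·(-285.8) = +857.4 kJ/mol
Summing the manipulated equations, ΔH_rxn = (2)·(-814.0) + (-3)·(-395.7) + (2)·(-296.8) + (-3)·(-285.8) = -177.1 kJ/mol

ΔH_rxn = -177.1 kJ/mol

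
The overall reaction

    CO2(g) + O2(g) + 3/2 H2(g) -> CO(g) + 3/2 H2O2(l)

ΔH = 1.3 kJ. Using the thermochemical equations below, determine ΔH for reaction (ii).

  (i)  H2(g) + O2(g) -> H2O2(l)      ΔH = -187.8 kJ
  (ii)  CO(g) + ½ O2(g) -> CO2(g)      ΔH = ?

(i) × 3/2: (3/2)·(-187.8) = -281.7 kJ
(ii) reversed: contributes −x
+1.3 = (-281.7) − x
x = (+1.3 − (-281.7)) / (-1) = -283.0 kJ

ΔH = -283.0 kJ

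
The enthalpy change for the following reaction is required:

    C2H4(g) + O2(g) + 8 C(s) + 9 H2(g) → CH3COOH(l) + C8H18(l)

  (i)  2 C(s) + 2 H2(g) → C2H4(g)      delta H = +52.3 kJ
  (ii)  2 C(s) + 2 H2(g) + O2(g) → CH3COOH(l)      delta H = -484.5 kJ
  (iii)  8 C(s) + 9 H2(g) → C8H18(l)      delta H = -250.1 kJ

(i) reversed (reverse to put C2H4(g) on the reactant side): -52.3 kJ
(ii) as written (CH3COOH(l) already on the product side): -484.5 kJ
(iii) as written (C8H18(l) already on the product side): -250.1 kJ
delta H = (-52.3) + (-484.5) + (-250.1) = -786.9 kJ

delta H = -786.9 kJ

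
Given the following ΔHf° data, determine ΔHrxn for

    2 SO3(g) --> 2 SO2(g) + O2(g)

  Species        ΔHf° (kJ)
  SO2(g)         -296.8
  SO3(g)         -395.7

ΔHrxn = 197.8 kJ

Products: 2·(-296.8) + 1·(+0.0) = -593.6
Reactants: 2·(-395.7) = -791.4
ΔHrxn = (-593.6) − (-791.4) = 197.8 kJ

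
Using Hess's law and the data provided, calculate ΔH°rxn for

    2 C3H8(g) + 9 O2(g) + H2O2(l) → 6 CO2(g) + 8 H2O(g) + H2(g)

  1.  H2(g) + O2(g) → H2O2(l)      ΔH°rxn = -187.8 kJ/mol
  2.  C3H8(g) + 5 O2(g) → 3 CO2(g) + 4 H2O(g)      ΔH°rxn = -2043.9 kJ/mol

ΔH°rxn = -3900.0 kJ/mol

eq. 1 reversed (reverse to put H2O2(l) on the reactant side): +187.8 kJ/mol
eq. 2 × 2 (scale by 2 for the 2 C3H8(g)): (2)·(-2043.9) = -4087.8 kJ/mol
By Hess's law, ΔH°rxn = (-1)·(-187.8) + (2)·(-2043.9) = -3900.0 kJ/mol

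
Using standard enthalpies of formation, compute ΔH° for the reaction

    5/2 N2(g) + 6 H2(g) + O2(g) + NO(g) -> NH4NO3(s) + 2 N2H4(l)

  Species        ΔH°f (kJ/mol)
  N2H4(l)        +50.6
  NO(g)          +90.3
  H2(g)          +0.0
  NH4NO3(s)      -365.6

ΔH°rxn = Σ nΔHf°(products) − Σ nΔHf°(reactants).
Products: 1·(-365.6) + 2·(+50.6) = -264.4
Reactants: 5/2·(+0.0) + 6·(+0.0) + 1·(+0.0) + 1·(+90.3) = +90.3
ΔH° = (-264.4) − (+90.3) = -354.7 kJ/mol

ΔH° = -354.7 kJ/mol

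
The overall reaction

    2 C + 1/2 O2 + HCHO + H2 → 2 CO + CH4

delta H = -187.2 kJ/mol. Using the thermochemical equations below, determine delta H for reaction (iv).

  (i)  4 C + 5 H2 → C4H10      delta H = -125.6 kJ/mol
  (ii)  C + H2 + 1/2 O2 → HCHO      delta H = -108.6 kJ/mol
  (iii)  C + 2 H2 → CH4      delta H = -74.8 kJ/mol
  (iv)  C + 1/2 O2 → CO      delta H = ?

delta H = -110.5 kJ/mol

(i): not needed (C4H10 appears nowhere else).
(ii) reversed (reverse to put HCHO on the reactant side): +108.6 kJ/mol
(iii) as written (CH4 already on the product side): -74.8 kJ/mol
(iv) × 2 (×2 to match 2 CO in the target): contributes 2·x
-187.2 = (+108.6) + (-74.8) + 2·x
x = (-187.2 − (+33.8)) / (2) = -110.5 kJ/mol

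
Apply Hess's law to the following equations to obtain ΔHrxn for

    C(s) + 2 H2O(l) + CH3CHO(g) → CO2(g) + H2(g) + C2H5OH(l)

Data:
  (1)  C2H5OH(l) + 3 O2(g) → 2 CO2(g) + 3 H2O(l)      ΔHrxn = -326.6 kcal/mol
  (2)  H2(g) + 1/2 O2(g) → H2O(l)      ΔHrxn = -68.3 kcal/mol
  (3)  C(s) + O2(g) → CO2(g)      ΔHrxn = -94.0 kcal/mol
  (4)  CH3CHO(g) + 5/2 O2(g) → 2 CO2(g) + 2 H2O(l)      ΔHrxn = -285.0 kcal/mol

(1) reversed (C2H5OH(l) must end up as a product): +326.6 kcal/mol
(2) reversed (reverse to put H2(g) on the product side): +68.3 kcal/mol
(3) as written (C(s) already on the reactant side): -94.0 kcal/mol
(4) as written (CH3CHO(g) already on the reactant side): -285.0 kcal/mol
ΔHrxn = (-1)·(-326.6) + (-1)·(-68.3) + (1)·(-94.0) + (1)·(-285.0) = 15.9 kcal/mol

ΔHrxn = 15.9 kcal/mol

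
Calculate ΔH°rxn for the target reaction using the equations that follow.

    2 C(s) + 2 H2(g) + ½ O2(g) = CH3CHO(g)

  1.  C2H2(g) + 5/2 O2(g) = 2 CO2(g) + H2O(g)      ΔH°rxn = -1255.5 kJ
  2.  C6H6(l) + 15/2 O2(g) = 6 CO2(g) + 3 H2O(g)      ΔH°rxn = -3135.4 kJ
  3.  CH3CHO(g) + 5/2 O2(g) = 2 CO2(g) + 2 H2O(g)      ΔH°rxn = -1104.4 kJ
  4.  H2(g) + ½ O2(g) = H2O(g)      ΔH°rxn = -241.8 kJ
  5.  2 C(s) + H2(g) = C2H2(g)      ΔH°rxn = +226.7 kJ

ΔH°rxn = -166.2 kJ

eq. 1 as written: -1255.5 kJ
eq. 2: not needed.
eq. 3 reversed: +1104.4 kJ
eq. 4 as written: -241.8 kJ
eq. 5 as written: +226.7 kJ
ΔH°rxn = (1)·(-1255.5) + (-1)·(-1104.4) + (1)·(-241.8) + (1)·(+226.7) = -166.2 kJ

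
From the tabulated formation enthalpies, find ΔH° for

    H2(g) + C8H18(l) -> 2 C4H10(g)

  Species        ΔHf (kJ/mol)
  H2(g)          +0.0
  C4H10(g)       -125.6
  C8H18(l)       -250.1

ΔH° = -1.1 kJ/mol

Products: 2·(-125.6) = -251.2
Reactants: 1·(+0.0) + 1·(-250.1) = -250.1
ΔH° = (-251.2) − (-250.1) = -1.1 kJ/mol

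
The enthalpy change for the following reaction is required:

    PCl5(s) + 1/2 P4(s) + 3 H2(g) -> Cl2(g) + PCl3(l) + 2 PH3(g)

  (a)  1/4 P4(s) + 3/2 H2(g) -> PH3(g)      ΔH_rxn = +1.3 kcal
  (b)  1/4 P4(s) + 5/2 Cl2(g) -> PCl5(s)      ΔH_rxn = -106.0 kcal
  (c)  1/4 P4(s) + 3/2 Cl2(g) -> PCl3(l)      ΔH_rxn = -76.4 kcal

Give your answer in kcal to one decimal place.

ΔH_rxn = 32.2 kcal

(a) × 2: (2)·(+1.3) = +2.6 kcal
(b) reversed: +106.0 kcal
(c) as written: -76.4 kcal
ΔH_rxn = (+2.6) + (+106.0) + (-76.4) = 32.2 kcal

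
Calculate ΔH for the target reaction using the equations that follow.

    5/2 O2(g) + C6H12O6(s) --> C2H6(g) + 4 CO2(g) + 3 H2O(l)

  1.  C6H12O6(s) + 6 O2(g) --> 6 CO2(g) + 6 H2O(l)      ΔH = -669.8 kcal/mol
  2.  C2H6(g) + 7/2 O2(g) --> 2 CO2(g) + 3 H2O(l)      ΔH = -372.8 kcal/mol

ΔH = -297.0 kcal/mol

eq. 1 as written: -669.8 kcal/mol
eq. 2 reversed: +372.8 kcal/mol
ΔH = (1)·(-669.8) + (-1)·(-372.8) = -297.0 kcal/mol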